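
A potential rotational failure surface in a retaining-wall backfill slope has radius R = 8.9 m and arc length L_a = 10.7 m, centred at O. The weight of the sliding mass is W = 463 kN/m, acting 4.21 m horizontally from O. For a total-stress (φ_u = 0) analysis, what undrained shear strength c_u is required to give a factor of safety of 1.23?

FS = c_u·L_a·R / (W·d), so c_u = FS·W·d / (L_a·R).
c_u = 1.23·463·4.21 / (10.70·8.9) = 2397.6 / 95.23 = 25.18 kPa

c_u = 25.2 kPa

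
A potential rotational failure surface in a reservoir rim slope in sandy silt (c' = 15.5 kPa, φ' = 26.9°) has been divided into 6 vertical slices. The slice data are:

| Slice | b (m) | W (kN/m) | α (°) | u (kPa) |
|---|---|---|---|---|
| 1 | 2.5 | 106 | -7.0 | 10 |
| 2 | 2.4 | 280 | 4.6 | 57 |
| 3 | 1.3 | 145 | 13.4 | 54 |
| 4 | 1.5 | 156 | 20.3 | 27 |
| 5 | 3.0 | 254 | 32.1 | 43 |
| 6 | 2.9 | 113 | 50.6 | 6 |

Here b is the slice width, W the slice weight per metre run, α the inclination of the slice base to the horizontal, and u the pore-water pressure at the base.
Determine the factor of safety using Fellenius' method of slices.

FS = 1.57

Ordinary method of slices: FS = Σ[c'·Δl_i + (W_i cosα_i − u_i·Δl_i)·tanφ'] / Σ W_i sinα_i, with Δl_i = b_i / cosα_i.
Slice 1: Δl = 2.5/cos(-7.0°) = 2.519 m; N'_1 = 106·cos(-7.0°) − 10·2.519 = 80.0; c'Δl = 39.04; W sinα = -12.9
Slice 2: Δl = 2.4/cos4.6° = 2.408 m; N'_2 = 280·cos4.6° − 57·2.408 = 141.9; c'Δl = 37.32; W sinα = 22.5
Slice 3: Δl = 1.3/cos13.4° = 1.336 m; N'_3 = 145·cos13.4° − 54·1.336 = 68.9; c'Δl = 20.71; W sinα = 33.6
Slice 4: Δl = 1.5/cos20.3° = 1.599 m; N'_4 = 156·cos20.3° − 27·1.599 = 103.1; c'Δl = 24.79; W sinα = 54.1
Slice 5: Δl = 3.0/cos32.1° = 3.541 m; N'_5 = 254·cos32.1° − 43·3.541 = 62.9; c'Δl = 54.89; W sinα = 135.0
Slice 6: Δl = 2.9/cos50.6° = 4.569 m; N'_6 = 113·cos50.6° − 6·4.569 = 44.3; c'Δl = 70.82; W sinα = 87.3
Σc'Δl = 247.6 kN/m; ΣN' = 501.1 kN/m; ΣW sinα = 319.6 kN/m
Resisting = 247.6 + 501.1·tan26.9° = 247.6 + 254.2 = 501.8 kN/m
FS = 501.8 / 319.6 = 1.570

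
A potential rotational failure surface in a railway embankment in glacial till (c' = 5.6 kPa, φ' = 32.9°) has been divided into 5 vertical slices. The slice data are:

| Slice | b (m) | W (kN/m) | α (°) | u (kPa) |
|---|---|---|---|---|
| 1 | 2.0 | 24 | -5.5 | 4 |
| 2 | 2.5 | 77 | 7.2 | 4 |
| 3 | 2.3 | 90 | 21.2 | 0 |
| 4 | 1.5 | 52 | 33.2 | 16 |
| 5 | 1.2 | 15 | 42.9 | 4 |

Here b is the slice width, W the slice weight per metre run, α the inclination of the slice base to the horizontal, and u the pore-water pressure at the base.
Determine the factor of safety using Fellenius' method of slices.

FS = 2.27

Ordinary method of slices: FS = Σ[c'·Δl_i + (W_i cosα_i − u_i·Δl_i)·tanφ'] / Σ W_i sinα_i, with Δl_i = b_i / cosα_i.
Slice 1: Δl = 2.0/cos(-5.5°) = 2.009 m; N'_1 = 24·cos(-5.5°) − 4·2.009 = 15.9; c'Δl = 11.25; W sinα = -2.3
Slice 2: Δl = 2.5/cos7.2° = 2.520 m; N'_2 = 77·cos7.2° − 4·2.520 = 66.3; c'Δl = 14.11; W sinα = 9.7
Slice 3: Δl = 2.3/cos21.2° = 2.467 m; N'_3 = 90·cos21.2° − 0·2.467 = 83.9; c'Δl = 13.81; W sinα = 32.5
Slice 4: Δl = 1.5/cos33.2° = 1.793 m; N'_4 = 52·cos33.2° − 16·1.793 = 14.8; c'Δl = 10.04; W sinα = 28.5
Slice 5: Δl = 1.2/cos42.9° = 1.638 m; N'_5 = 15·cos42.9° − 4·1.638 = 4.4; c'Δl = 9.17; W sinα = 10.2
Σc'Δl = 58.4 kN/m; ΣN' = 185.3 kN/m; ΣW sinα = 78.6 kN/m
Resisting = 58.4 + 185.3·tan32.9° = 58.4 + 119.9 = 178.3 kN/m
FS = 178.3 / 78.6 = 2.269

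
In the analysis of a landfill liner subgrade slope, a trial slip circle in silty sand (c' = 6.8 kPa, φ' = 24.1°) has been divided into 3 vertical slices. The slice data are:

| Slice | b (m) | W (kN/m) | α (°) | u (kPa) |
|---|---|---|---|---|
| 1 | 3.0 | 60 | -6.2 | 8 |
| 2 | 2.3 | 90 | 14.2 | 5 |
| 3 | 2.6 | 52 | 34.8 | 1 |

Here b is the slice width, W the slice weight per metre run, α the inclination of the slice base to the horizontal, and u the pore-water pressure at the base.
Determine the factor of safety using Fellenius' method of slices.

Ordinary method of slices: FS = Σ[c'·Δl_i + (W_i cosα_i − u_i·Δl_i)·tanφ'] / Σ W_i sinα_i, with Δl_i = b_i / cosα_i.
Slice 1: Δl = 3.0/cos(-6.2°) = 3.018 m; N'_1 = 60·cos(-6.2°) − 8·3.018 = 35.5; c'Δl = 20.52; W sinα = -6.5
Slice 2: Δl = 2.3/cos14.2° = 2.372 m; N'_2 = 90·cos14.2° − 5·2.372 = 75.4; c'Δl = 16.13; W sinα = 22.1
Slice 3: Δl = 2.6/cos34.8° = 3.166 m; N'_3 = 52·cos34.8° − 1·3.166 = 39.5; c'Δl = 21.53; W sinα = 29.7
Σc'Δl = 58.2 kN/m; ΣN' = 150.4 kN/m; ΣW sinα = 45.3 kN/m
Resisting = 58.2 + 150.4·tan24.1° = 58.2 + 67.3 = 125.5 kN/m
FS = 125.5 / 45.3 = 2.771

FS = 2.77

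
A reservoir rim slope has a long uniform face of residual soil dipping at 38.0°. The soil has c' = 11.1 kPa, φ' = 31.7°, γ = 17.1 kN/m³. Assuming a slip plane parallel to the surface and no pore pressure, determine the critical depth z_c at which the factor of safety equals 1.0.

z_c = 6.39 m

Setting FS = 1.00 in FS = [c' + γz cos²β tanφ'] / [γz sinβ cosβ] and solving for z:
z = c' / [γ cosβ (FS·sinβ − cosβ·tanφ')]
  = 11.1 / [17.1·cos38.0°·(1.00·sin38.0° − cos38.0°·tan31.7°)]
  = 11.1 / [17.1·0.7880·(1.00·0.6157 − 0.7880·0.6176)]
  = 11.1 / 1.7380 = 6.387 m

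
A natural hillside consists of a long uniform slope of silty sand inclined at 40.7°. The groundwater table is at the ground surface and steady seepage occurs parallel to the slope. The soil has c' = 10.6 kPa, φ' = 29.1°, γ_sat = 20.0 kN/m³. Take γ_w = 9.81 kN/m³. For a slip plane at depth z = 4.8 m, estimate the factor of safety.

With seepage parallel to the slope and the water table at the surface, the effective normal stress on the slip plane uses the buoyant unit weight γ' = γ_sat − γ_w while the driving shear stress uses γ_sat:
FS = [c' + γ' z cos²β tanφ'] / [γ_sat z sinβ cosβ]
γ' = 20.0 − 9.81 = 10.19 kN/m³
Numerator = 10.6 + 10.19·4.8·cos²40.7°·tan29.1° = 10.6 + 10.19·4.8·0.5748·0.5566 = 26.248 kPa
Denominator = 20.0·4.8·sin40.7°·cos40.7° = 20.0·4.8·0.6521·0.7581 = 47.460 kPa
FS = 26.248 / 47.460 = 0.553

FS = 0.55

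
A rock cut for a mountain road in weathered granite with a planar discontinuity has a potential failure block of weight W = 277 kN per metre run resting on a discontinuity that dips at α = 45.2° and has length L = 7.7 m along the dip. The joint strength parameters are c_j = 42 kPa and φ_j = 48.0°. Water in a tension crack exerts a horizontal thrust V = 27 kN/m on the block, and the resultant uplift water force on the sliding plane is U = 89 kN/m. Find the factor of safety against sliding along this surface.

Resolving the block weight along and normal to the plane and applying the Mohr–Coulomb strength on the joint:
N' = W cosα − U − V sinα = 277·cos45.2° − 89 − 27·sin45.2° = 87.0 kN/m
Driving force T = W sinα + V cosα = 277·sin45.2° + 27·cos45.2° = 215.6 kN/m
Resisting force R = c_j·L + N'·tanφ_j = 42·7.7 + 87.0·tan48.0° = 323.4 + 96.7 = 420.1 kN/m
FS = R / T = 420.1 / 215.6 = 1.949

FS = 1.95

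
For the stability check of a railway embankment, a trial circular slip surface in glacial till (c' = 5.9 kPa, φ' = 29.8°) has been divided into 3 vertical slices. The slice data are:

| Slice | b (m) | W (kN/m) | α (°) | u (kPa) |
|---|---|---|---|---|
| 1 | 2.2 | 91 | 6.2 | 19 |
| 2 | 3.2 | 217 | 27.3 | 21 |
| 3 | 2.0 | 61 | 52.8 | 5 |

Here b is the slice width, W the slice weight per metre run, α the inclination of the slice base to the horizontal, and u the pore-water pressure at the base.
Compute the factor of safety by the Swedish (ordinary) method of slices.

FS = 1.02

Ordinary method of slices: FS = Σ[c'·Δl_i + (W_i cosα_i − u_i·Δl_i)·tanφ'] / Σ W_i sinα_i, with Δl_i = b_i / cosα_i.
Slice 1: Δl = 2.2/cos6.2° = 2.213 m; N'_1 = 91·cos6.2° − 19·2.213 = 48.4; c'Δl = 13.06; W sinα = 9.8
Slice 2: Δl = 3.2/cos27.3° = 3.601 m; N'_2 = 217·cos27.3° − 21·3.601 = 117.2; c'Δl = 21.25; W sinα = 99.5
Slice 3: Δl = 2.0/cos52.8° = 3.308 m; N'_3 = 61·cos52.8° − 5·3.308 = 20.3; c'Δl = 19.52; W sinα = 48.6
Σc'Δl = 53.8 kN/m; ΣN' = 186.0 kN/m; ΣW sinα = 157.9 kN/m
Resisting = 53.8 + 186.0·tan29.8° = 53.8 + 106.5 = 160.3 kN/m
FS = 160.3 / 157.9 = 1.015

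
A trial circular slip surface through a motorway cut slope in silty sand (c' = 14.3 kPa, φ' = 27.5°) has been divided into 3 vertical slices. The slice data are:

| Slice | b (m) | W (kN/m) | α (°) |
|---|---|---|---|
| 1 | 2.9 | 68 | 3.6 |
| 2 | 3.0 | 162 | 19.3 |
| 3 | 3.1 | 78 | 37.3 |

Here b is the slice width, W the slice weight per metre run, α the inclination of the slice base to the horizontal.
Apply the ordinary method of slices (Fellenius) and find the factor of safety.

FS = 2.76

Ordinary method of slices: FS = Σ[c'·Δl_i + (W_i cosα_i)·tanφ'] / Σ W_i sinα_i, with Δl_i = b_i / cosα_i.
Slice 1: Δl = 2.9/cos3.6° = 2.906 m; N'_1 = 68·cos3.6° = 67.9; c'Δl = 41.55; W sinα = 4.3
Slice 2: Δl = 3.0/cos19.3° = 3.179 m; N'_2 = 162·cos19.3° = 152.9; c'Δl = 45.45; W sinα = 53.5
Slice 3: Δl = 3.1/cos37.3° = 3.897 m; N'_3 = 78·cos37.3° = 62.0; c'Δl = 55.73; W sinα = 47.3
Σc'Δl = 142.7 kN/m; ΣN' = 282.8 kN/m; ΣW sinα = 105.1 kN/m
Resisting = 142.7 + 282.8·tan27.5° = 142.7 + 147.2 = 290.0 kN/m
FS = 290.0 / 105.1 = 2.759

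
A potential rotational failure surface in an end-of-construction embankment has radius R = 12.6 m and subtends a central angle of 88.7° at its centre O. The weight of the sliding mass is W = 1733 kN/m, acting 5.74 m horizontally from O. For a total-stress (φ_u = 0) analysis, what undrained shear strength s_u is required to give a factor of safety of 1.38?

s_u = 55.9 kPa

FS = s_u·L_a·R / (W·d), so s_u = FS·W·d / (L_a·R).
Arc length L_a = R·θ = 12.6·(88.7°·π/180) = 12.6·1.5481 = 19.51 m
s_u = 1.38·1733·5.74 / (19.51·12.6) = 13727.4 / 245.78 = 55.85 kPa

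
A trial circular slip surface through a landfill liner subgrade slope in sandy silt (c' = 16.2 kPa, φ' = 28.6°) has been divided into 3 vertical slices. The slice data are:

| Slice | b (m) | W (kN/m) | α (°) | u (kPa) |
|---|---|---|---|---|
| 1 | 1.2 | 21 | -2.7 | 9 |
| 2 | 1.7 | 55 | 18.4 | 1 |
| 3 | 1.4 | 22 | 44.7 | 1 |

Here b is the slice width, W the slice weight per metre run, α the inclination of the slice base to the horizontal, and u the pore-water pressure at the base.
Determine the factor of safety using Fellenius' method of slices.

FS = 3.80

Ordinary method of slices: FS = Σ[c'·Δl_i + (W_i cosα_i − u_i·Δl_i)·tanφ'] / Σ W_i sinα_i, with Δl_i = b_i / cosα_i.
Slice 1: Δl = 1.2/cos(-2.7°) = 1.201 m; N'_1 = 21·cos(-2.7°) − 9·1.201 = 10.2; c'Δl = 19.46; W sinα = -1.0
Slice 2: Δl = 1.7/cos18.4° = 1.792 m; N'_2 = 55·cos18.4° − 1·1.792 = 50.4; c'Δl = 29.02; W sinα = 17.4
Slice 3: Δl = 1.4/cos44.7° = 1.970 m; N'_3 = 22·cos44.7° − 1·1.970 = 13.7; c'Δl = 31.91; W sinα = 15.5
Σc'Δl = 80.4 kN/m; ΣN' = 74.2 kN/m; ΣW sinα = 31.8 kN/m
Resisting = 80.4 + 74.2·tan28.6° = 80.4 + 40.5 = 120.9 kN/m
FS = 120.9 / 31.8 = 3.795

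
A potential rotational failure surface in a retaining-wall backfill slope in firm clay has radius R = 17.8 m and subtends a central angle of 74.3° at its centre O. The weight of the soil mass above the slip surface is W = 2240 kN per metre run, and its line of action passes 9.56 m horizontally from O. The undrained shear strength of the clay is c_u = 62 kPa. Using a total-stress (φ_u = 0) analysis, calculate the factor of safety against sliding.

FS = 1.19

Taking moments about the centre O, the resisting moment is provided by the undrained shear strength acting along the arc:
Arc length L_a = R·θ = 17.8·(74.3°·π/180) = 17.8·1.2968 = 23.08 m
M_R = c_u·L_a·R = 62·23.08·17.8 = 25474.0 kN·m/m
M_D = W·d = 2240·9.56 = 21414.4 kN·m/m
FS = M_R / M_D = 25474.0 / 21414.4 = 1.190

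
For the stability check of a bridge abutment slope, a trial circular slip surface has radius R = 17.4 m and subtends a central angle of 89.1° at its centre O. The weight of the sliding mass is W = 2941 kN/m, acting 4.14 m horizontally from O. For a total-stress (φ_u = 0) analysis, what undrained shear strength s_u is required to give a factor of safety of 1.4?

FS = s_u·L_a·R / (W·d), so s_u = FS·W·d / (L_a·R).
Arc length L_a = R·θ = 17.4·(89.1°·π/180) = 17.4·1.5551 = 27.06 m
s_u = 1.4·2941·4.14 / (27.06·17.4) = 17046.0 / 470.82 = 36.21 kPa

s_u = 36.2 kPa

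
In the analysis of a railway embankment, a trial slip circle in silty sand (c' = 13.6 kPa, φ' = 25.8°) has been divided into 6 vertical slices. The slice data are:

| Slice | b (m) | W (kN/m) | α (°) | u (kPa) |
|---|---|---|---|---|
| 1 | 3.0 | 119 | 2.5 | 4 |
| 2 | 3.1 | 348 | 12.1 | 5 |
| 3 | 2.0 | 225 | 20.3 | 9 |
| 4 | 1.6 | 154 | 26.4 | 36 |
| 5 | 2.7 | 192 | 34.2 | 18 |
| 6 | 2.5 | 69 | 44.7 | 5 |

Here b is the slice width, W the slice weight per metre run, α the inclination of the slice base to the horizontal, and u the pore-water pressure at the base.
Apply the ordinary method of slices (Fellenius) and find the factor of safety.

FS = 1.65

Ordinary method of slices: FS = Σ[c'·Δl_i + (W_i cosα_i − u_i·Δl_i)·tanφ'] / Σ W_i sinα_i, with Δl_i = b_i / cosα_i.
Slice 1: Δl = 3.0/cos2.5° = 3.003 m; N'_1 = 119·cos2.5° − 4·3.003 = 106.9; c'Δl = 40.84; W sinα = 5.2
Slice 2: Δl = 3.1/cos12.1° = 3.170 m; N'_2 = 348·cos12.1° − 5·3.170 = 324.4; c'Δl = 43.12; W sinα = 72.9
Slice 3: Δl = 2.0/cos20.3° = 2.132 m; N'_3 = 225·cos20.3° − 9·2.132 = 191.8; c'Δl = 29.00; W sinα = 78.1
Slice 4: Δl = 1.6/cos26.4° = 1.786 m; N'_4 = 154·cos26.4° − 36·1.786 = 73.6; c'Δl = 24.29; W sinα = 68.5
Slice 5: Δl = 2.7/cos34.2° = 3.264 m; N'_5 = 192·cos34.2° − 18·3.264 = 100.0; c'Δl = 44.40; W sinα = 107.9
Slice 6: Δl = 2.5/cos44.7° = 3.517 m; N'_6 = 69·cos44.7° − 5·3.517 = 31.5; c'Δl = 47.83; W sinα = 48.5
Σc'Δl = 229.5 kN/m; ΣN' = 828.3 kN/m; ΣW sinα = 381.1 kN/m
Resisting = 229.5 + 828.3·tan25.8° = 229.5 + 400.4 = 629.9 kN/m
FS = 629.9 / 381.1 = 1.653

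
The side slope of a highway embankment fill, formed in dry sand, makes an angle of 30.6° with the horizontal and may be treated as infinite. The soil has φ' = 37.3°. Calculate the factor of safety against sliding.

FS = 1.29

For a dry cohesionless infinite slope the factor of safety is FS = tanφ' / tanβ.
FS = tan37.3° / tan30.6° = 0.7618 / 0.5914 = 1.288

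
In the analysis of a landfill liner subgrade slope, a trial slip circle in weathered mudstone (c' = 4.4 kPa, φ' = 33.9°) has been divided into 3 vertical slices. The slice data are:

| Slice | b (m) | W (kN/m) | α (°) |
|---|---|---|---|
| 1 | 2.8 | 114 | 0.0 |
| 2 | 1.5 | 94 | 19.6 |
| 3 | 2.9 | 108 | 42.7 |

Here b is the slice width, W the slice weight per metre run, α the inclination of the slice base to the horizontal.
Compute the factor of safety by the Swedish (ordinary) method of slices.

FS = 2.16

Ordinary method of slices: FS = Σ[c'·Δl_i + (W_i cosα_i)·tanφ'] / Σ W_i sinα_i, with Δl_i = b_i / cosα_i.
Slice 1: Δl = 2.8/cos0.0° = 2.800 m; N'_1 = 114·cos0.0° = 114.0; c'Δl = 12.32; W sinα = 0.0
Slice 2: Δl = 1.5/cos19.6° = 1.592 m; N'_2 = 94·cos19.6° = 88.6; c'Δl = 7.01; W sinα = 31.5
Slice 3: Δl = 2.9/cos42.7° = 3.946 m; N'_3 = 108·cos42.7° = 79.4; c'Δl = 17.36; W sinα = 73.2
Σc'Δl = 36.7 kN/m; ΣN' = 281.9 kN/m; ΣW sinα = 104.8 kN/m
Resisting = 36.7 + 281.9·tan33.9° = 36.7 + 189.4 = 226.1 kN/m
FS = 226.1 / 104.8 = 2.158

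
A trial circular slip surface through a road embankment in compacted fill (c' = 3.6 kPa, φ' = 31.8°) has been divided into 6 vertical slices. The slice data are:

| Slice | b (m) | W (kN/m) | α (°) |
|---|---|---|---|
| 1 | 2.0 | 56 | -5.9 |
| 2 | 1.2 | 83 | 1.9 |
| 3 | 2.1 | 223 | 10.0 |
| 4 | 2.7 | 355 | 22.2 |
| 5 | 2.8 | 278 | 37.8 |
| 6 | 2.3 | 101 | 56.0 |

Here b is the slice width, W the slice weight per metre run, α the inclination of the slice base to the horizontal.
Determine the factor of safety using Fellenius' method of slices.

FS = 1.54

Ordinary method of slices: FS = Σ[c'·Δl_i + (W_i cosα_i)·tanφ'] / Σ W_i sinα_i, with Δl_i = b_i / cosα_i.
Slice 1: Δl = 2.0/cos(-5.9°) = 2.011 m; N'_1 = 56·cos(-5.9°) = 55.7; c'Δl = 7.24; W sinα = -5.8
Slice 2: Δl = 1.2/cos1.9° = 1.201 m; N'_2 = 83·cos1.9° = 83.0; c'Δl = 4.32; W sinα = 2.8
Slice 3: Δl = 2.1/cos10.0° = 2.132 m; N'_3 = 223·cos10.0° = 219.6; c'Δl = 7.68; W sinα = 38.7
Slice 4: Δl = 2.7/cos22.2° = 2.916 m; N'_4 = 355·cos22.2° = 328.7; c'Δl = 10.50; W sinα = 134.1
Slice 5: Δl = 2.8/cos37.8° = 3.544 m; N'_5 = 278·cos37.8° = 219.7; c'Δl = 12.76; W sinα = 170.4
Slice 6: Δl = 2.3/cos56.0° = 4.113 m; N'_6 = 101·cos56.0° = 56.5; c'Δl = 14.81; W sinα = 83.7
Σc'Δl = 57.3 kN/m; ΣN' = 963.1 kN/m; ΣW sinα = 424.0 kN/m
Resisting = 57.3 + 963.1·tan31.8° = 57.3 + 597.1 = 654.4 kN/m
FS = 654.4 / 424.0 = 1.544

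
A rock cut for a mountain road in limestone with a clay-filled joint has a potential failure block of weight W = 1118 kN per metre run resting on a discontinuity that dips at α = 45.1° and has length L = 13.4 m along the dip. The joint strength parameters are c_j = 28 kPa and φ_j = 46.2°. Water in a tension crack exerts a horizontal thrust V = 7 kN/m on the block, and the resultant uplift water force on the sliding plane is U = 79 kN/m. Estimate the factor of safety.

FS = 1.39

Resolving the block weight along and normal to the plane and applying the Mohr–Coulomb strength on the joint:
N' = W cosα − U − V sinα = 1118·cos45.1° − 79 − 7·sin45.1° = 705.2 kN/m
Driving force T = W sinα + V cosα = 1118·sin45.1° + 7·cos45.1° = 796.9 kN/m
Resisting force R = c_j·L + N'·tanφ_j = 28·13.4 + 705.2·tan46.2° = 375.2 + 735.4 = 1110.6 kN/m
FS = R / T = 1110.6 / 796.9 = 1.394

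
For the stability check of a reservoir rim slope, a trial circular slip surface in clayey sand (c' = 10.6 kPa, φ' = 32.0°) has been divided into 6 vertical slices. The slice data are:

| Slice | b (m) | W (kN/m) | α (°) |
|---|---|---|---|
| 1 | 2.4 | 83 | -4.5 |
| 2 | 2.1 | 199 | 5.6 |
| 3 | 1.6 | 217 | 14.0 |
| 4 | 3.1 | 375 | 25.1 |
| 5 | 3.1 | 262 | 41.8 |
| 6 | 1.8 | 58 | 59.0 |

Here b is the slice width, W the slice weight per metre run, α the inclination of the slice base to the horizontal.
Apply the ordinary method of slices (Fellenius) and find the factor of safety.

Ordinary method of slices: FS = Σ[c'·Δl_i + (W_i cosα_i)·tanφ'] / Σ W_i sinα_i, with Δl_i = b_i / cosα_i.
Slice 1: Δl = 2.4/cos(-4.5°) = 2.407 m; N'_1 = 83·cos(-4.5°) = 82.7; c'Δl = 25.52; W sinα = -6.5
Slice 2: Δl = 2.1/cos5.6° = 2.110 m; N'_2 = 199·cos5.6° = 198.1; c'Δl = 22.37; W sinα = 19.4
Slice 3: Δl = 1.6/cos14.0° = 1.649 m; N'_3 = 217·cos14.0° = 210.6; c'Δl = 17.48; W sinα = 52.5
Slice 4: Δl = 3.1/cos25.1° = 3.423 m; N'_4 = 375·cos25.1° = 339.6; c'Δl = 36.29; W sinα = 159.1
Slice 5: Δl = 3.1/cos41.8° = 4.158 m; N'_5 = 262·cos41.8° = 195.3; c'Δl = 44.08; W sinα = 174.6
Slice 6: Δl = 1.8/cos59.0° = 3.495 m; N'_6 = 58·cos59.0° = 29.9; c'Δl = 37.05; W sinα = 49.7
Σc'Δl = 182.8 kN/m; ΣN' = 1056.1 kN/m; ΣW sinα = 448.8 kN/m
Resisting = 182.8 + 1056.1·tan32.0° = 182.8 + 659.9 = 842.7 kN/m
FS = 842.7 / 448.8 = 1.878

FS = 1.88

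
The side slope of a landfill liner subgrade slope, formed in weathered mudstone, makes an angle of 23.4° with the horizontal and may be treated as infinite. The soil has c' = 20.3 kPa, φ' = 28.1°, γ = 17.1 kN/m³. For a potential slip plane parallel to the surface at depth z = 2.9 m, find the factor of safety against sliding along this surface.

For an infinite slope with a slip plane parallel to the surface (no pore pressure): FS = [c' + γz cos²β tanφ'] / [γz sinβ cosβ].
γz = 17.1·2.9 = 49.59 kN/m²
Numerator = 20.3 + 49.59·cos²23.4°·tan28.1° = 20.3 + 49.59·0.8423·0.5340 = 42.602 kPa
Denominator = 49.59·sin23.4°·cos23.4° = 49.59·0.3971·0.9178 = 18.075 kPa
FS = 42.602 / 18.075 = 2.357

FS = 2.36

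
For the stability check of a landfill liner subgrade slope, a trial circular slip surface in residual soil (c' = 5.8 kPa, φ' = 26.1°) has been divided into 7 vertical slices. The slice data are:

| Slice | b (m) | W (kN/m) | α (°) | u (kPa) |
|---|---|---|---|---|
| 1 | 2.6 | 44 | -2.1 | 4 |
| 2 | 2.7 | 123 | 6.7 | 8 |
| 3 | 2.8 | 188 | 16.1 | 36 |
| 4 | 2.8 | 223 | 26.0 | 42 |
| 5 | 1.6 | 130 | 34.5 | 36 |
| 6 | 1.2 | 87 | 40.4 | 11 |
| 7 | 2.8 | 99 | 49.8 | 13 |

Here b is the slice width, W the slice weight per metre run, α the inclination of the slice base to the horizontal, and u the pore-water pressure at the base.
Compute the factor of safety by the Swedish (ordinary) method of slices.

Ordinary method of slices: FS = Σ[c'·Δl_i + (W_i cosα_i − u_i·Δl_i)·tanφ'] / Σ W_i sinα_i, with Δl_i = b_i / cosα_i.
Slice 1: Δl = 2.6/cos(-2.1°) = 2.602 m; N'_1 = 44·cos(-2.1°) − 4·2.602 = 33.6; c'Δl = 15.09; W sinα = -1.6
Slice 2: Δl = 2.7/cos6.7° = 2.719 m; N'_2 = 123·cos6.7° − 8·2.719 = 100.4; c'Δl = 15.77; W sinα = 14.4
Slice 3: Δl = 2.8/cos16.1° = 2.914 m; N'_3 = 188·cos16.1° − 36·2.914 = 75.7; c'Δl = 16.90; W sinα = 52.1
Slice 4: Δl = 2.8/cos26.0° = 3.115 m; N'_4 = 223·cos26.0° − 42·3.115 = 69.6; c'Δl = 18.07; W sinα = 97.8
Slice 5: Δl = 1.6/cos34.5° = 1.941 m; N'_5 = 130·cos34.5° − 36·1.941 = 37.2; c'Δl = 11.26; W sinα = 73.6
Slice 6: Δl = 1.2/cos40.4° = 1.576 m; N'_6 = 87·cos40.4° − 11·1.576 = 48.9; c'Δl = 9.14; W sinα = 56.4
Slice 7: Δl = 2.8/cos49.8° = 4.338 m; N'_7 = 99·cos49.8° − 13·4.338 = 7.5; c'Δl = 25.16; W sinα = 75.6
Σc'Δl = 111.4 kN/m; ΣN' = 372.9 kN/m; ΣW sinα = 368.3 kN/m
Resisting = 111.4 + 372.9·tan26.1° = 111.4 + 182.7 = 294.1 kN/m
FS = 294.1 / 368.3 = 0.799

FS = 0.80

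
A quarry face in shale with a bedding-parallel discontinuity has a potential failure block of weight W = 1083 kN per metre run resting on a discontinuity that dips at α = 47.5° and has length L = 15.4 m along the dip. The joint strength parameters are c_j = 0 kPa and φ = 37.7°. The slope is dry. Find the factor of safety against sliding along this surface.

FS = 0.71

Resolving the block weight along and normal to the plane and applying the Mohr–Coulomb strength on the joint:
N' = W cosα = 1083·cos47.5° = 731.7 kN/m
Driving force T = W sinα = 1083·sin47.5° = 798.5 kN/m
Resisting force R = c_j·L + N'·tanφ = 0·15.4 + 731.7·tan37.7° = 0.0 + 565.5 = 565.5 kN/m
FS = R / T = 565.5 / 798.5 = 0.708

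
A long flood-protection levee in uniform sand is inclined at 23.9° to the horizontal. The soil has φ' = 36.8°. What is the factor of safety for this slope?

For a dry cohesionless infinite slope the factor of safety is FS = tanφ' / tanβ.
FS = tan36.8° / tan23.9° = 0.7481 / 0.4431 = 1.688

FS = 1.69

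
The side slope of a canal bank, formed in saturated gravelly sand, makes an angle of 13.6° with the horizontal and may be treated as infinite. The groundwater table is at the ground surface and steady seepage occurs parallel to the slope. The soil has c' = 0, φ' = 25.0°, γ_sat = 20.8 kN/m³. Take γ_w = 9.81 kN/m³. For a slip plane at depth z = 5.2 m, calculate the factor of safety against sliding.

With seepage parallel to the slope and the water table at the surface, the effective normal stress on the slip plane uses the buoyant unit weight γ' = γ_sat − γ_w while the driving shear stress uses γ_sat:
FS = [c' + γ' z cos²β tanφ'] / [γ_sat z sinβ cosβ]
(For c' = 0 this reduces to FS = (γ'/γ_sat)·tanφ'/tanβ.)
γ' = 20.8 − 9.81 = 10.99 kN/m³
Numerator = 0.0 + 10.99·5.2·cos²13.6°·tan25.0° = 0.0 + 10.99·5.2·0.9447·0.4663 = 25.175 kPa
Denominator = 20.8·5.2·sin13.6°·cos13.6° = 20.8·5.2·0.2351·0.9720 = 24.720 kPa
FS = 25.175 / 24.720 = 1.018

FS = 1.02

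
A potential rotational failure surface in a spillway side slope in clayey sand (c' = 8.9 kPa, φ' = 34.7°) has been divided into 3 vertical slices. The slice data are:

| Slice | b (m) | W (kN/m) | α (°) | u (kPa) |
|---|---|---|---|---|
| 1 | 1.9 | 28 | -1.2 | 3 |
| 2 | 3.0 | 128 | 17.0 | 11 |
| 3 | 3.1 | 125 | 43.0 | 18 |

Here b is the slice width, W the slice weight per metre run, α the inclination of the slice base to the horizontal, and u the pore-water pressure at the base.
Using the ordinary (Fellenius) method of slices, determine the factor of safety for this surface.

FS = 1.39

Ordinary method of slices: FS = Σ[c'·Δl_i + (W_i cosα_i − u_i·Δl_i)·tanφ'] / Σ W_i sinα_i, with Δl_i = b_i / cosα_i.
Slice 1: Δl = 1.9/cos(-1.2°) = 1.900 m; N'_1 = 28·cos(-1.2°) − 3·1.900 = 22.3; c'Δl = 16.91; W sinα = -0.6
Slice 2: Δl = 3.0/cos17.0° = 3.137 m; N'_2 = 128·cos17.0° − 11·3.137 = 87.9; c'Δl = 27.92; W sinα = 37.4
Slice 3: Δl = 3.1/cos43.0° = 4.239 m; N'_3 = 125·cos43.0° − 18·4.239 = 15.1; c'Δl = 37.72; W sinα = 85.2
Σc'Δl = 82.6 kN/m; ΣN' = 125.3 kN/m; ΣW sinα = 122.1 kN/m
Resisting = 82.6 + 125.3·tan34.7° = 82.6 + 86.8 = 169.3 kN/m
FS = 169.3 / 122.1 = 1.387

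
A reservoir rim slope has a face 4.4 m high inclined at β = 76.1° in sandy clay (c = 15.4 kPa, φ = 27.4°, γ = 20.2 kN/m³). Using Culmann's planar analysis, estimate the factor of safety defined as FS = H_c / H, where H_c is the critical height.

FS = 1.76

H_c = (4c/γ) · sinβ cosφ / [1 − cos(β − φ)]
    = (4·15.4/20.2) · sin76.1°·cos27.4° / [1 − cos48.7°]
    = 3.050 · 0.8618 / 0.3400 = 7.73 m
FS = H_c / H = 7.73 / 4.4 = 1.757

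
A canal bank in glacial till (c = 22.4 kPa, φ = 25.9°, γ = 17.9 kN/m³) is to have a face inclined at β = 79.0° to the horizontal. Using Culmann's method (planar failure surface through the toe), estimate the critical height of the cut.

H_c = 11.06 m

Culmann's analysis gives the critical failure plane at α_cr = (β + φ)/2 = (79.0 + 25.9)/2 = 52.5°, and the critical height
H_c = (4c/γ) · sinβ cosφ / [1 − cos(β − φ)]
    = (4·22.4/17.9) · sin79.0°·cos25.9° / [1 − cos(53.1°)]
    = 5.006 · 0.9816·0.8996 / [1 − 0.6004]
    = 5.006 · 0.8830 / 0.3996
    = 11.06 m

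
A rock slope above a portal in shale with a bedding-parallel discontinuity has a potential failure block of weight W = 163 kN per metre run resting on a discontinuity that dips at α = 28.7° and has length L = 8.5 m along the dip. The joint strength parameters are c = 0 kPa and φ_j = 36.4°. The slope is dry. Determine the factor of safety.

FS = 1.35

Resolving the block weight along and normal to the plane and applying the Mohr–Coulomb strength on the joint:
N' = W cosα = 163·cos28.7° = 143.0 kN/m
Driving force T = W sinα = 163·sin28.7° = 78.3 kN/m
Resisting force R = c·L + N'·tanφ_j = 0·8.5 + 143.0·tan36.4° = 0.0 + 105.4 = 105.4 kN/m
FS = R / T = 105.4 / 78.3 = 1.347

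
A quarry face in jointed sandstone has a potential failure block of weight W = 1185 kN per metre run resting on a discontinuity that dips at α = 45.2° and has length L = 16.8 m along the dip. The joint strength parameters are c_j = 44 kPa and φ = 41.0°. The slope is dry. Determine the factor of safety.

FS = 1.74

Resolving the block weight along and normal to the plane and applying the Mohr–Coulomb strength on the joint:
N' = W cosα = 1185·cos45.2° = 835.0 kN/m
Driving force T = W sinα = 1185·sin45.2° = 840.8 kN/m
Resisting force R = c_j·L + N'·tanφ = 44·16.8 + 835.0·tan41.0° = 739.2 + 725.8 = 1465.0 kN/m
FS = R / T = 1465.0 / 840.8 = 1.742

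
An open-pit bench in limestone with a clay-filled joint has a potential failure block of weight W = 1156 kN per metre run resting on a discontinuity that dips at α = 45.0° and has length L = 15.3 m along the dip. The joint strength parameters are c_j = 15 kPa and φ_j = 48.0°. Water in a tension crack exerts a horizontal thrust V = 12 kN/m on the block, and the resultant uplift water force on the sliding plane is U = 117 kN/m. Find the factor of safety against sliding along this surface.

FS = 1.21

Resolving the block weight along and normal to the plane and applying the Mohr–Coulomb strength on the joint:
N' = W cosα − U − V sinα = 1156·cos45.0° − 117 − 12·sin45.0° = 691.9 kN/m
Driving force T = W sinα + V cosα = 1156·sin45.0° + 12·cos45.0° = 825.9 kN/m
Resisting force R = c_j·L + N'·tanφ_j = 15·15.3 + 691.9·tan48.0° = 229.5 + 768.5 = 998.0 kN/m
FS = R / T = 998.0 / 825.9 = 1.208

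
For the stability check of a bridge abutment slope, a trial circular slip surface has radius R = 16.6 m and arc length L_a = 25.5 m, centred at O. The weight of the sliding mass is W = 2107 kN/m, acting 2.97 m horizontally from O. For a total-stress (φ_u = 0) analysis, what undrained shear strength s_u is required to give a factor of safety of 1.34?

FS = s_u·L_a·R / (W·d), so s_u = FS·W·d / (L_a·R).
s_u = 1.34·2107·2.97 / (25.50·16.6) = 8385.4 / 423.30 = 19.81 kPa

s_u = 19.8 kPa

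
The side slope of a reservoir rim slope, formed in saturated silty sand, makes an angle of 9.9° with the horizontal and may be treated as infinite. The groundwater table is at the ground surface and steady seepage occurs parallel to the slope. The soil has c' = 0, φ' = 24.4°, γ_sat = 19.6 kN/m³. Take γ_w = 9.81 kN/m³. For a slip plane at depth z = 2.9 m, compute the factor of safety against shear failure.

With seepage parallel to the slope and the water table at the surface, the effective normal stress on the slip plane uses the buoyant unit weight γ' = γ_sat − γ_w while the driving shear stress uses γ_sat:
FS = [c' + γ' z cos²β tanφ'] / [γ_sat z sinβ cosβ]
(For c' = 0 this reduces to FS = (γ'/γ_sat)·tanφ'/tanβ.)
γ' = 19.6 − 9.81 = 9.79 kN/m³
Numerator = 0.0 + 9.79·2.9·cos²9.9°·tan24.4° = 0.0 + 9.79·2.9·0.9704·0.4536 = 12.498 kPa
Denominator = 19.6·2.9·sin9.9°·cos9.9° = 19.6·2.9·0.1719·0.9851 = 9.627 kPa
FS = 12.498 / 9.627 = 1.298

FS = 1.30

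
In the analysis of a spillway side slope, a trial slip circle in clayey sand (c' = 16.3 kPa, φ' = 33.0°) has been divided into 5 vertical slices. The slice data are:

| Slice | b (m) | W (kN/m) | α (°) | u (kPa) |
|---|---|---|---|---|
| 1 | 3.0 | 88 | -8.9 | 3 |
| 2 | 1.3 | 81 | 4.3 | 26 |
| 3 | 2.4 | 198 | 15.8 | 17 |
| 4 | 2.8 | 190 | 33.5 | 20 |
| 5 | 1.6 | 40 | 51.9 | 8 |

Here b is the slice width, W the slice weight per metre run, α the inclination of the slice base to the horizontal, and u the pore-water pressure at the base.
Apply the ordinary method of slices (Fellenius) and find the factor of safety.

Ordinary method of slices: FS = Σ[c'·Δl_i + (W_i cosα_i − u_i·Δl_i)·tanφ'] / Σ W_i sinα_i, with Δl_i = b_i / cosα_i.
Slice 1: Δl = 3.0/cos(-8.9°) = 3.037 m; N'_1 = 88·cos(-8.9°) − 3·3.037 = 77.8; c'Δl = 49.50; W sinα = -13.6
Slice 2: Δl = 1.3/cos4.3° = 1.304 m; N'_2 = 81·cos4.3° − 26·1.304 = 46.9; c'Δl = 21.25; W sinα = 6.1
Slice 3: Δl = 2.4/cos15.8° = 2.494 m; N'_3 = 198·cos15.8° − 17·2.494 = 148.1; c'Δl = 40.66; W sinα = 53.9
Slice 4: Δl = 2.8/cos33.5° = 3.358 m; N'_4 = 190·cos33.5° − 20·3.358 = 91.3; c'Δl = 54.73; W sinα = 104.9
Slice 5: Δl = 1.6/cos51.9° = 2.593 m; N'_5 = 40·cos51.9° − 8·2.593 = 3.9; c'Δl = 42.27; W sinα = 31.5
Σc'Δl = 208.4 kN/m; ΣN' = 368.0 kN/m; ΣW sinα = 182.7 kN/m
Resisting = 208.4 + 368.0·tan33.0° = 208.4 + 239.0 = 447.4 kN/m
FS = 447.4 / 182.7 = 2.449

FS = 2.45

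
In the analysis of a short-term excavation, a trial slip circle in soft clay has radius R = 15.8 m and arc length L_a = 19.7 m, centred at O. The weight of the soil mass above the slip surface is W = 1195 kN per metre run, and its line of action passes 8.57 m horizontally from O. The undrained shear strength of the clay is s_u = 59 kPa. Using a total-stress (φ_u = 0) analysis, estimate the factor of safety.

Taking moments about the centre O, the resisting moment is provided by the undrained shear strength acting along the arc:
M_R = s_u·L_a·R = 59·19.70·15.8 = 18364.3 kN·m/m
M_D = W·d = 1195·8.57 = 10241.1 kN·m/m
FS = M_R / M_D = 18364.3 / 10241.1 = 1.793

FS = 1.79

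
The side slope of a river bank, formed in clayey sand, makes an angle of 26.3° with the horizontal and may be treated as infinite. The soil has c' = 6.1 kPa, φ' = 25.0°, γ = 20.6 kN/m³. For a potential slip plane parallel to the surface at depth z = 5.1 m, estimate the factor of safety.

For an infinite slope with a slip plane parallel to the surface (no pore pressure): FS = [c' + γz cos²β tanφ'] / [γz sinβ cosβ].
γz = 20.6·5.1 = 105.06 kN/m²
Numerator = 6.1 + 105.06·cos²26.3°·tan25.0° = 6.1 + 105.06·0.8037·0.4663 = 45.473 kPa
Denominator = 105.06·sin26.3°·cos26.3° = 105.06·0.4431·0.8965 = 41.731 kPa
FS = 45.473 / 41.731 = 1.090

FS = 1.09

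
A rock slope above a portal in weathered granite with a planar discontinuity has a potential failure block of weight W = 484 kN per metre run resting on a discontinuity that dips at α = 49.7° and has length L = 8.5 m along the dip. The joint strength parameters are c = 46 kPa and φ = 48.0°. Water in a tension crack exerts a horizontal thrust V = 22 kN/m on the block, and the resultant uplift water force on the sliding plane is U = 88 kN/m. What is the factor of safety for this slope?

FS = 1.62

Resolving the block weight along and normal to the plane and applying the Mohr–Coulomb strength on the joint:
N' = W cosα − U − V sinα = 484·cos49.7° − 88 − 22·sin49.7° = 208.3 kN/m
Driving force T = W sinα + V cosα = 484·sin49.7° + 22·cos49.7° = 383.4 kN/m
Resisting force R = c·L + N'·tanφ = 46·8.5 + 208.3·tan48.0° = 391.0 + 231.3 = 622.3 kN/m
FS = R / T = 622.3 / 383.4 = 1.623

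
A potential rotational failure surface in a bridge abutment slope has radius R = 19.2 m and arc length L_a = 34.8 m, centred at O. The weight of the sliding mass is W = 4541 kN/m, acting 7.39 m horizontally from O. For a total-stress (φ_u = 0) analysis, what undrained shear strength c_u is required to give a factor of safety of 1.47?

FS = c_u·L_a·R / (W·d), so c_u = FS·W·d / (L_a·R).
c_u = 1.47·4541·7.39 / (34.80·19.2) = 49330.2 / 668.16 = 73.83 kPa

c_u = 73.8 kPa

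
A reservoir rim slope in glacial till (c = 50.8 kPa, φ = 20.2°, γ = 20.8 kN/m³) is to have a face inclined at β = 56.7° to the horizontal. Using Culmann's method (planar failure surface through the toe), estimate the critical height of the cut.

Culmann's analysis gives the critical failure plane at α_cr = (β + φ)/2 = (56.7 + 20.2)/2 = 38.5°, and the critical height
H_c = (4c/γ) · sinβ cosφ / [1 − cos(β − φ)]
    = (4·50.8/20.8) · sin56.7°·cos20.2° / [1 − cos(36.5°)]
    = 9.769 · 0.8358·0.9385 / [1 − 0.8039]
    = 9.769 · 0.7844 / 0.1961
    = 39.07 m

H_c = 39.07 m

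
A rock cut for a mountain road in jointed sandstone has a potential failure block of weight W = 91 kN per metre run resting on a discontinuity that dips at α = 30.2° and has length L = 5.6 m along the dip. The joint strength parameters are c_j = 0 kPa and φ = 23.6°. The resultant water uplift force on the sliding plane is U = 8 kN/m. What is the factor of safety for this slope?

FS = 0.67

Resolving the block weight along and normal to the plane and applying the Mohr–Coulomb strength on the joint:
N' = W cosα − U = 91·cos30.2° − 8 = 70.6 kN/m
Driving force T = W sinα = 91·sin30.2° = 45.8 kN/m
Resisting force R = c_j·L + N'·tanφ = 0·5.6 + 70.6·tan23.6° = 0.0 + 30.9 = 30.9 kN/m
FS = R / T = 30.9 / 45.8 = 0.674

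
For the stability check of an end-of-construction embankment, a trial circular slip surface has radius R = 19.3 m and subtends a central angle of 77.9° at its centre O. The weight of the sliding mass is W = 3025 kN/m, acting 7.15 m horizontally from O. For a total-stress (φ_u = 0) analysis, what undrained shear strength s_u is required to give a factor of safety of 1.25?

s_u = 53.4 kPa

FS = s_u·L_a·R / (W·d), so s_u = FS·W·d / (L_a·R).
Arc length L_a = R·θ = 19.3·(77.9°·π/180) = 19.3·1.3596 = 26.24 m
s_u = 1.25·3025·7.15 / (26.24·19.3) = 27035.9 / 506.44 = 53.38 kPa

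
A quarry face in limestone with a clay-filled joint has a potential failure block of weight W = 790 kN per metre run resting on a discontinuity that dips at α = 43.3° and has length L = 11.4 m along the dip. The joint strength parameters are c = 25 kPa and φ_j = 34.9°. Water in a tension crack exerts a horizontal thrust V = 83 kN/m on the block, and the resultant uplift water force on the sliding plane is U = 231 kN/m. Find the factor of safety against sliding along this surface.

FS = 0.81

Resolving the block weight along and normal to the plane and applying the Mohr–Coulomb strength on the joint:
N' = W cosα − U − V sinα = 790·cos43.3° − 231 − 83·sin43.3° = 287.0 kN/m
Driving force T = W sinα + V cosα = 790·sin43.3° + 83·cos43.3° = 602.2 kN/m
Resisting force R = c·L + N'·tanφ_j = 25·11.4 + 287.0·tan34.9° = 285.0 + 200.2 = 485.2 kN/m
FS = R / T = 485.2 / 602.2 = 0.806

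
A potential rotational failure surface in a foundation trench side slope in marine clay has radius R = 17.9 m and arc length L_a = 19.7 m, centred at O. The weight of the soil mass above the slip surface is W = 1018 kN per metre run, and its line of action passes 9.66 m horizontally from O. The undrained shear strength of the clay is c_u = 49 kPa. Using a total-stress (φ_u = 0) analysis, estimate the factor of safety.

Taking moments about the centre O, the resisting moment is provided by the undrained shear strength acting along the arc:
M_R = c_u·L_a·R = 49·19.70·17.9 = 17278.9 kN·m/m
M_D = W·d = 1018·9.66 = 9833.9 kN·m/m
FS = M_R / M_D = 17278.9 / 9833.9 = 1.757

FS = 1.76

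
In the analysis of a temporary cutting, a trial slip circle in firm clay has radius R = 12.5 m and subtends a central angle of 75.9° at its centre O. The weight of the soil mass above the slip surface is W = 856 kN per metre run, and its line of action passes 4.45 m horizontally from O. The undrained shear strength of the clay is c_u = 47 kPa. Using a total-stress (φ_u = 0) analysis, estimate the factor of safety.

Taking moments about the centre O, the resisting moment is provided by the undrained shear strength acting along the arc:
Arc length L_a = R·θ = 12.5·(75.9°·π/180) = 12.5·1.3247 = 16.56 m
M_R = c_u·L_a·R = 47·16.56·12.5 = 9728.3 kN·m/m
M_D = W·d = 856·4.45 = 3809.2 kN·m/m
FS = M_R / M_D = 9728.3 / 3809.2 = 2.554

FS = 2.55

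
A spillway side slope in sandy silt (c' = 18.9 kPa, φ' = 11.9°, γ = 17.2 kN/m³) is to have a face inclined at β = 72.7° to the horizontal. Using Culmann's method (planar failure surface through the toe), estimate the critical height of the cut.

H_c = 8.02 m

Culmann's analysis gives the critical failure plane at α_cr = (β + φ')/2 = (72.7 + 11.9)/2 = 42.3°, and the critical height
H_c = (4c'/γ) · sinβ cosφ' / [1 − cos(β − φ')]
    = (4·18.9/17.2) · sin72.7°·cos11.9° / [1 − cos(60.8°)]
    = 4.395 · 0.9548·0.9785 / [1 − 0.4879]
    = 4.395 · 0.9342 / 0.5121
    = 8.02 m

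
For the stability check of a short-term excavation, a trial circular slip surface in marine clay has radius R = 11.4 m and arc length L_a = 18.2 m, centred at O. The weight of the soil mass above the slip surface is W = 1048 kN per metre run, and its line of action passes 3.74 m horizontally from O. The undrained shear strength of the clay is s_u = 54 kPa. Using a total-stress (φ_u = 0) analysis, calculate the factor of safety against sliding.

FS = 2.86

Taking moments about the centre O, the resisting moment is provided by the undrained shear strength acting along the arc:
M_R = s_u·L_a·R = 54·18.20·11.4 = 11203.9 kN·m/m
M_D = W·d = 1048·3.74 = 3919.5 kN·m/m
FS = M_R / M_D = 11203.9 / 3919.5 = 2.858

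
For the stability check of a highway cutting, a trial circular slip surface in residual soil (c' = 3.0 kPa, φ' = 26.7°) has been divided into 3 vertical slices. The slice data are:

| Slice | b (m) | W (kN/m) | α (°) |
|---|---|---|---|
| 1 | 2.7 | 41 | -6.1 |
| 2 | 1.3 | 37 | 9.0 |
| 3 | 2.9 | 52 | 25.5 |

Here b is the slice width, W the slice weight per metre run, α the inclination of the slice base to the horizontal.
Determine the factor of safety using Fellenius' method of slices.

FS = 3.54

Ordinary method of slices: FS = Σ[c'·Δl_i + (W_i cosα_i)·tanφ'] / Σ W_i sinα_i, with Δl_i = b_i / cosα_i.
Slice 1: Δl = 2.7/cos(-6.1°) = 2.715 m; N'_1 = 41·cos(-6.1°) = 40.8; c'Δl = 8.15; W sinα = -4.4
Slice 2: Δl = 1.3/cos9.0° = 1.316 m; N'_2 = 37·cos9.0° = 36.5; c'Δl = 3.95; W sinα = 5.8
Slice 3: Δl = 2.9/cos25.5° = 3.213 m; N'_3 = 52·cos25.5° = 46.9; c'Δl = 9.64; W sinα = 22.4
Σc'Δl = 21.7 kN/m; ΣN' = 124.2 kN/m; ΣW sinα = 23.8 kN/m
Resisting = 21.7 + 124.2·tan26.7° = 21.7 + 62.5 = 84.2 kN/m
FS = 84.2 / 23.8 = 3.536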